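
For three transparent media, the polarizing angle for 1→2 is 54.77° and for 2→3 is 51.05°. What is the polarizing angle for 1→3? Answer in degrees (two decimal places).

tan θ_B(1→2) = n₂/n₁ = tan 54.77° = 1.4160.
tan θ_B(2→3) = n₃/n₂ = tan 51.05° = 1.2371.
Multiplying, n₃/n₁ = 1.4160 × 1.2371 = 1.7518, and θ_B(1→3) = arctan 1.7518 = 60.28°.

θ_B ≈ 60.28°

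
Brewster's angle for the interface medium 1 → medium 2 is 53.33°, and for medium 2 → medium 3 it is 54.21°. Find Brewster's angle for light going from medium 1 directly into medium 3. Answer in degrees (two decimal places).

n₂/n₁ = tan 53.33° = 1.3431 and n₃/n₂ = tan 54.21° = 1.3870.
n₃/n₁ = 1.8629. Then tan θ_B(1→3) = n₃/n₁, so θ_B(1→3) = arctan(1.8629) = 61.77°.

θ_B ≈ 61.77°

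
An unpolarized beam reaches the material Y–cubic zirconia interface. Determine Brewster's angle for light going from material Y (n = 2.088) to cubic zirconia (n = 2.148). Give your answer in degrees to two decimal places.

At Brewster's angle the reflected and refracted rays are perpendicular, which with Snell's law gives tan θ_B = n₂/n₁.
Brewster's condition: tan θ_B = n₂/n₁ = 2.148/2.088 = 1.0287.
So θ_B = arctan 1.0287 = 45.81°.

θ_B ≈ 45.81°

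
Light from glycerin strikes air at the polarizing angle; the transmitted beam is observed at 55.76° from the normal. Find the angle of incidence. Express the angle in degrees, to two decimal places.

At Brewster's angle the reflected and refracted rays are perpendicular, so θ_B + θ_t = 90°.
So θ_B = 90° − θ_t = 90° − 55.76° = 34.24°.

θ_B ≈ 34.24°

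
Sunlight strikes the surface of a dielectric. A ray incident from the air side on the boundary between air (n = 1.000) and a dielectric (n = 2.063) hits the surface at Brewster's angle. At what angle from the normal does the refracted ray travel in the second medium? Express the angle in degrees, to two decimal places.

θ_t ≈ 25.86°

First find Brewster's angle: tan θ_B = 2.063/1.000 = 2.0630, giving θ_B = 64.14°.
The refracted ray is perpendicular to the reflected ray, so θ_t = 90° − θ_B = 25.86°.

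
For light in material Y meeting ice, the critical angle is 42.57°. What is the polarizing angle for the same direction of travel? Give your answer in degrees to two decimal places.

θ_B ≈ 34.08°

sin θ_c = n₂/n₁, so n₂/n₁ = sin 42.57° = 0.6765.
Brewster: tan θ_B = n₂/n₁ = 0.6765.
θ_B = arctan(0.6765) = 34.08°.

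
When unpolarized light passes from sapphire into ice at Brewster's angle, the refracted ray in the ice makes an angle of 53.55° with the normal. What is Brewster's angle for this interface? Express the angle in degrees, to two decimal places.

At Brewster's angle the reflected and refracted rays are perpendicular, so θ_B + θ_t = 90°.
θ_B = 90° − 53.55° = 36.45°.

θ_B ≈ 36.45°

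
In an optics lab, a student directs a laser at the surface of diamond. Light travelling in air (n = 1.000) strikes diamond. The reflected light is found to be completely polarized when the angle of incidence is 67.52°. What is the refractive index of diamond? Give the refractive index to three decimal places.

Full polarization of the reflected beam means tan θ_B = n₂/n₁, where n₁ is the incident medium (air).
n₂ = n₁ tan θ_B = 1.000 × tan 67.52° = 2.417.

n ≈ 2.417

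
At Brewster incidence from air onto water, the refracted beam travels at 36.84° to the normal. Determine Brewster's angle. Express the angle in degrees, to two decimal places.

At Brewster's angle the reflected and refracted rays are perpendicular, so θ_B + θ_t = 90°.
So θ_B = 90° − θ_t = 90° − 36.84° = 53.16°.

θ_B ≈ 53.16°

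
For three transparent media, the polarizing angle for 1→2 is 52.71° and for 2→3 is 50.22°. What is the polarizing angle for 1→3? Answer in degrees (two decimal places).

Each Brewster angle gives a ratio: n₂/n₁ = tan 52.71° = 1.3132, n₃/n₂ = tan 50.22° = 1.2011.
So n₃/n₁ = (n₂/n₁)(n₃/n₂) = 1.3132 × 1.2011 = 1.5772.
θ_B(1→3) = arctan(1.5772) = 57.62°.

θ_B ≈ 57.62°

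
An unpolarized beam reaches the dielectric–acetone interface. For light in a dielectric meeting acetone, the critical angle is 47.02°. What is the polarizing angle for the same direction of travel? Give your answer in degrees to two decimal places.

n₂/n₁ = sin θ_c = sin 47.02° = 0.7316.
tan θ_B equals the same ratio, so θ_B = arctan(0.7316) = 36.19°.

θ_B ≈ 36.19°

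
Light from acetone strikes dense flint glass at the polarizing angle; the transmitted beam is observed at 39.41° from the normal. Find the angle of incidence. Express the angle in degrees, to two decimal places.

Since the reflected and refracted rays are at right angles at the polarizing angle, θ_B + θ_t = 90°.
So θ_B = 90° − θ_t = 90° − 39.41° = 50.59°.

θ_B ≈ 50.59°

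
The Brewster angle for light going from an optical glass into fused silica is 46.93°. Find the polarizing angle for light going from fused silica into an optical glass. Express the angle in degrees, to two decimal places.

θ_B' ≈ 43.07°

tan θ_B' = n₁/n₂ = 1/tan θ_B, so θ_B' = 90° − θ_B.
θ_B' = 90° − 46.93° = 43.07°.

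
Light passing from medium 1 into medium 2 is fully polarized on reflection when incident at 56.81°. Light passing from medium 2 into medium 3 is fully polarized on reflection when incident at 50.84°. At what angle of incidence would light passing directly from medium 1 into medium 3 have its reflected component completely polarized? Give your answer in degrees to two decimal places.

Each Brewster angle gives a ratio: n₂/n₁ = tan 56.81° = 1.5287, n₃/n₂ = tan 50.84° = 1.2279.
Multiplying, n₃/n₁ = 1.5287 × 1.2279 = 1.8771, and θ_B(1→3) = arctan 1.8771 = 61.95°.

θ_B ≈ 61.95°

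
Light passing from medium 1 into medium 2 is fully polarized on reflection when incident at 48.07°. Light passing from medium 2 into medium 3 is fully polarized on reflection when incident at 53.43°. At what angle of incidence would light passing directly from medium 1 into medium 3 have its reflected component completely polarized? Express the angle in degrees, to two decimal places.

θ_B ≈ 56.32°

Each Brewster angle gives a ratio: n₂/n₁ = tan 48.07° = 1.1133, n₃/n₂ = tan 53.43° = 1.3480.
Multiplying, n₃/n₁ = 1.1133 × 1.3480 = 1.5008, and θ_B(1→3) = arctan 1.5008 = 56.32°.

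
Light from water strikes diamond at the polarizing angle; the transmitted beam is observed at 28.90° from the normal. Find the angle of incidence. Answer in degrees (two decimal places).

θ_B ≈ 61.10°

Since the reflected and refracted rays are at right angles at the polarizing angle, θ_B + θ_t = 90°.
So θ_B = 90° − θ_t = 90° − 28.90° = 61.10°.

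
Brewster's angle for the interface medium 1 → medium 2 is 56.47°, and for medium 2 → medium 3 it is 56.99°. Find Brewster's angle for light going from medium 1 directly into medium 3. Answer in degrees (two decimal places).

tan θ_B(1→2) = n₂/n₁ = tan 56.47° = 1.5091.
tan θ_B(2→3) = n₃/n₂ = tan 56.99° = 1.5393.
So n₃/n₁ = (n₂/n₁)(n₃/n₂) = 1.5091 × 1.5393 = 2.3229.
θ_B(1→3) = arctan(2.3229) = 66.71°.

θ_B ≈ 66.71°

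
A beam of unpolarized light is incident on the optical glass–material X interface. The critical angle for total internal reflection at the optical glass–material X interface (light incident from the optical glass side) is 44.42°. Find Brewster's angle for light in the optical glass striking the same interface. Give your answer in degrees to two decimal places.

θ_B ≈ 34.99°

sin θ_c = n₂/n₁, so n₂/n₁ = sin 44.42° = 0.6999.
Brewster: tan θ_B = n₂/n₁ = 0.6999.
θ_B = arctan(0.6999) = 34.99°.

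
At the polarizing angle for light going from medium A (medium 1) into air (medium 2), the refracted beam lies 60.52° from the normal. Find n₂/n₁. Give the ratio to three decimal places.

n₂/n₁ ≈ 0.565

At Brewster incidence θ_B = 90° − θ_t = 90° − 60.52° = 29.48°.
tan θ_B = n₂/n₁, so n₂/n₁ = tan 29.48° = 0.565.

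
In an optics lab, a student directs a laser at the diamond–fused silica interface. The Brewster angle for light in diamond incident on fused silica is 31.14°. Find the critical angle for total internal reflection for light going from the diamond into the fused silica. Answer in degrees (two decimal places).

θ_c ≈ 37.17°

n₂/n₁ = tan 31.14° = 0.6042; the critical angle satisfies sin θ_c = n₂/n₁.
θ_c = arcsin(0.6042) = 37.17°.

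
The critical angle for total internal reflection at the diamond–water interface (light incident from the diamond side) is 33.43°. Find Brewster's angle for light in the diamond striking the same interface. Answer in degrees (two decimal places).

At the critical angle sin θ_c = n₂/n₁, giving n₂/n₁ = sin 33.43° = 0.5509.
Then tan θ_B = n₂/n₁ = 0.5509, so θ_B = arctan 0.5509 = 28.85°.

θ_B ≈ 28.85°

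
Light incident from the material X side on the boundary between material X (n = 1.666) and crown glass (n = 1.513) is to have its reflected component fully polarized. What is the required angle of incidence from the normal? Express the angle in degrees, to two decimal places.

Here n₂/n₁ = 1.513/1.666 = 0.9082, and Brewster's law gives tan θ_B = n₂/n₁. Taking the arctangent, θ_B = 42.24°.

θ_B ≈ 42.24°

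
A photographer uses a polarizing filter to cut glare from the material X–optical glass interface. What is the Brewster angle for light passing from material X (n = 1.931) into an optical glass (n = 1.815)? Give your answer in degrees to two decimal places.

θ_B ≈ 43.23°

The reflected p-component vanishes when tan θ_B = n₂/n₁.
tan θ_B = n₂/n₁ = 1.815/1.931 = 0.9399.
θ_B = arctan(0.9399) = 43.23°.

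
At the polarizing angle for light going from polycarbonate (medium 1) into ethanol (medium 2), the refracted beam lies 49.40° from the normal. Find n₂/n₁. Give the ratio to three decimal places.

θ_B + θ_t = 90°, so θ_B = 90° − 49.40° = 40.60°.
Then n₂/n₁ = tan θ_B = tan 40.60° = 0.857.

n₂/n₁ ≈ 0.857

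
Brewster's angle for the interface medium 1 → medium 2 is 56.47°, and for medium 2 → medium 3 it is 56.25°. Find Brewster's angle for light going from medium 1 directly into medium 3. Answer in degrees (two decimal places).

Each Brewster angle gives a ratio: n₂/n₁ = tan 56.47° = 1.5091, n₃/n₂ = tan 56.25° = 1.4966.
n₃/n₁ = 2.2586. Then tan θ_B(1→3) = n₃/n₁, so θ_B(1→3) = arctan(2.2586) = 66.12°.

θ_B ≈ 66.12°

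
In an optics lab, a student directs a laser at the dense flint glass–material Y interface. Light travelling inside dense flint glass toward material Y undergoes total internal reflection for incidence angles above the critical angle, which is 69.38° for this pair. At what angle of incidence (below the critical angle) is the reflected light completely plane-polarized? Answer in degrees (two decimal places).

sin θ_c = n₂/n₁, so n₂/n₁ = sin 69.38° = 0.9359.
Brewster: tan θ_B = n₂/n₁ = 0.9359.
θ_B = arctan(0.9359) = 43.10°.

θ_B ≈ 43.10°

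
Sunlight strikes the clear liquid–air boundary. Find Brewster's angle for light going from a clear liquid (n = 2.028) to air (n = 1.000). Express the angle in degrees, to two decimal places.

θ_B ≈ 26.25°

tan θ_B = n₂/n₁ = 1.000/2.028 = 0.4931.
θ_B = arctan(0.4931) = 26.25°.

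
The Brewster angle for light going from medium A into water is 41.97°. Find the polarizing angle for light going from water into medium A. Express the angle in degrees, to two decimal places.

θ_B' ≈ 48.03°

The two Brewster angles are complementary: θ_B' = 90° − θ_B = 90° − 41.97° = 48.03°.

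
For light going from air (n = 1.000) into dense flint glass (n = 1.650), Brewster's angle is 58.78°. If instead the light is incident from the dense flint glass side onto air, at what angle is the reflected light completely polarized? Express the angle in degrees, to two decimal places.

θ_B' ≈ 31.22°

tan θ_B' = n₁/n₂ = 1/tan θ_B, so θ_B' = 90° − θ_B.
θ_B' = 90° − 58.78° = 31.22°.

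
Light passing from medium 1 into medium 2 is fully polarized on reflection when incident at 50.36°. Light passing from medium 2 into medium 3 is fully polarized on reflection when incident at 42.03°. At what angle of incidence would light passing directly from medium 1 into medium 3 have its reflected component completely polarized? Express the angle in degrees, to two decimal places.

θ_B ≈ 47.41°

n₂/n₁ = tan 50.36° = 1.2071 and n₃/n₂ = tan 42.03° = 0.9014.
So n₃/n₁ = (n₂/n₁)(n₃/n₂) = 1.2071 × 0.9014 = 1.0880.
θ_B(1→3) = arctan(1.0880) = 47.41°.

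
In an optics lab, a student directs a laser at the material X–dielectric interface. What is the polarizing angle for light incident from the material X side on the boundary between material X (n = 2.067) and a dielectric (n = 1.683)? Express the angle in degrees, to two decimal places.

Here n₂/n₁ = 1.683/2.067 = 0.8142, and Brewster's law gives tan θ_B = n₂/n₁. Taking the arctangent, θ_B = 39.15°.

θ_B ≈ 39.15°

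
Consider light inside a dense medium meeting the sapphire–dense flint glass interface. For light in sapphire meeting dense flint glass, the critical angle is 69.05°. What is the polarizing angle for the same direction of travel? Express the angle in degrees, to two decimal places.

θ_B ≈ 43.04°

n₂/n₁ = sin θ_c = sin 69.05° = 0.9339.
tan θ_B equals the same ratio, so θ_B = arctan(0.9339) = 43.04°.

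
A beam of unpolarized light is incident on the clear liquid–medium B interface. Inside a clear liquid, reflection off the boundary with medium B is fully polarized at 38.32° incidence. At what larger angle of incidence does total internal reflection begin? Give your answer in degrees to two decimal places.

n₂/n₁ = tan 38.32° = 0.7903; the critical angle satisfies sin θ_c = n₂/n₁.
θ_c = arcsin(0.7903) = 52.22°.

θ_c ≈ 52.22°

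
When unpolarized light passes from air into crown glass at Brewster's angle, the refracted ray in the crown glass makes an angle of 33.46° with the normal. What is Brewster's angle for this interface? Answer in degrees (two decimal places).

Since the reflected and refracted rays are at right angles at the polarizing angle, θ_B + θ_t = 90°.
θ_B = 90° − 33.46° = 56.54°.

θ_B ≈ 56.54°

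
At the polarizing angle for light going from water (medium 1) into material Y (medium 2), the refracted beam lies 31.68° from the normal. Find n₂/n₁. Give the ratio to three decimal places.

At Brewster incidence θ_B = 90° − θ_t = 90° − 31.68° = 58.32°.
Then n₂/n₁ = tan θ_B = tan 58.32° = 1.620.

n₂/n₁ ≈ 1.620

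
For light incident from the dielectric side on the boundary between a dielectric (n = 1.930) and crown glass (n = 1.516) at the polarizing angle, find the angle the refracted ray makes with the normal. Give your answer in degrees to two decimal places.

θ_t ≈ 51.85°

θ_B = arctan(n₂/n₁) = arctan(1.516/1.930) = 38.15°.
The refracted ray is perpendicular to the reflected ray, so θ_t = 90° − θ_B = 51.85°.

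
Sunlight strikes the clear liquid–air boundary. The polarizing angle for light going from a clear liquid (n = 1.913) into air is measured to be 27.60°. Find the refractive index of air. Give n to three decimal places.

n ≈ 1.000

At the polarizing angle, tan θ_B = n₂/n₁ with n₁ on the incident side (a clear liquid) and n₂ on the transmitted side (air).
n₂ = n₁ tan θ_B = 1.913 × tan 27.60° = 1.000.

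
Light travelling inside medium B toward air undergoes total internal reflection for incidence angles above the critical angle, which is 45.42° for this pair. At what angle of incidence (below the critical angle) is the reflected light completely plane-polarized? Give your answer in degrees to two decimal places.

θ_B ≈ 35.46°

sin θ_c = n₂/n₁, so n₂/n₁ = sin 45.42° = 0.7123.
Brewster: tan θ_B = n₂/n₁ = 0.7123.
θ_B = arctan(0.7123) = 35.46°.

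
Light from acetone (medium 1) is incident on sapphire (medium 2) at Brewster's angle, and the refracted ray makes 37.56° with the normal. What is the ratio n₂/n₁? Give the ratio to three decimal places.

θ_B + θ_t = 90°, so θ_B = 90° − 37.56° = 52.44°.
Then n₂/n₁ = tan θ_B = tan 52.44° = 1.300.

n₂/n₁ ≈ 1.300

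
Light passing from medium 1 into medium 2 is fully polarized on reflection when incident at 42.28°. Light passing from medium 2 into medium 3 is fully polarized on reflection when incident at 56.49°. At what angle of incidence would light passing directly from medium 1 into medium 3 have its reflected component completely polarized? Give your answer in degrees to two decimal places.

θ_B ≈ 53.94°

Each Brewster angle gives a ratio: n₂/n₁ = tan 42.28° = 0.9093, n₃/n₂ = tan 56.49° = 1.5103.
So n₃/n₁ = (n₂/n₁)(n₃/n₂) = 0.9093 × 1.5103 = 1.3733.
θ_B(1→3) = arctan(1.3733) = 53.94°.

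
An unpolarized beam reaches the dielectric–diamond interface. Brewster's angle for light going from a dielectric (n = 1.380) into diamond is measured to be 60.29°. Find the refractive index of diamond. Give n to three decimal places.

Brewster's law: tan θ_B = n₂/n₁ (light incident in a dielectric, refracted into diamond).
n₂ = n₁ tan θ_B = 1.380 × tan 60.29° = 2.418.

n ≈ 2.418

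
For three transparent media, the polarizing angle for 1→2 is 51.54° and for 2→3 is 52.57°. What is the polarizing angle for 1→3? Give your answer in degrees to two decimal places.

tan θ_B(1→2) = n₂/n₁ = tan 51.54° = 1.2590.
tan θ_B(2→3) = n₃/n₂ = tan 52.57° = 1.3065.
So n₃/n₁ = (n₂/n₁)(n₃/n₂) = 1.2590 × 1.3065 = 1.6449.
θ_B(1→3) = arctan(1.6449) = 58.70°.

θ_B ≈ 58.70°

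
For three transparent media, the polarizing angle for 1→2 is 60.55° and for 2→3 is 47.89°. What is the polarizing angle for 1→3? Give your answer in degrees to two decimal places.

Each Brewster angle gives a ratio: n₂/n₁ = tan 60.55° = 1.7711, n₃/n₂ = tan 47.89° = 1.1063.
So n₃/n₁ = (n₂/n₁)(n₃/n₂) = 1.7711 × 1.1063 = 1.9594.
θ_B(1→3) = arctan(1.9594) = 62.96°.

θ_B ≈ 62.96°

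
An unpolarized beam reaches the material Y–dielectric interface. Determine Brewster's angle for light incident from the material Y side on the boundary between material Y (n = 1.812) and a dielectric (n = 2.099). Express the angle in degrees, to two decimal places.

At Brewster's angle the reflected and refracted rays are perpendicular, which with Snell's law gives tan θ_B = n₂/n₁.
Here n₂/n₁ = 2.099/1.812 = 1.1584, and Brewster's law gives tan θ_B = n₂/n₁. Taking the arctangent, θ_B = 49.20°.

θ_B ≈ 49.20°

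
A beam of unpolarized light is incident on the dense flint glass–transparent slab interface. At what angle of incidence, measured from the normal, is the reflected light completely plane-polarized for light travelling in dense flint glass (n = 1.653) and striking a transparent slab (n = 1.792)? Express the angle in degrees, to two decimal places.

Brewster's condition: tan θ_B = n₂/n₁ = 1.792/1.653 = 1.0841. Taking the arctangent, θ_B = 47.31°.

θ_B ≈ 47.31°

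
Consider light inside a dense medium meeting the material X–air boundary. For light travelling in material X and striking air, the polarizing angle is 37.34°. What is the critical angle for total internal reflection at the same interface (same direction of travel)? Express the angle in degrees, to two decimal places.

n₂/n₁ = tan 37.34° = 0.7629; the critical angle satisfies sin θ_c = n₂/n₁.
θ_c = arcsin(0.7629) = 49.72°.

θ_c ≈ 49.72°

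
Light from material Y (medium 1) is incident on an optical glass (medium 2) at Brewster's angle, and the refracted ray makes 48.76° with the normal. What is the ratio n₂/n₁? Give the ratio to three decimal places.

n₂/n₁ ≈ 0.877

At Brewster incidence θ_B = 90° − θ_t = 90° − 48.76° = 41.24°.
Then n₂/n₁ = tan θ_B = tan 41.24° = 0.877.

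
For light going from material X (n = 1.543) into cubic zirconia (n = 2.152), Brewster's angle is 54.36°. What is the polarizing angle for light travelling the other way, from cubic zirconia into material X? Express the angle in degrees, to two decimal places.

θ_B' ≈ 35.64°

Reversing the direction swaps n₁ and n₂, so tan θ_B' = 1/tan θ_B and θ_B' = 90° − θ_B.
Hence θ_B' = 90° − 54.36° = 35.64°.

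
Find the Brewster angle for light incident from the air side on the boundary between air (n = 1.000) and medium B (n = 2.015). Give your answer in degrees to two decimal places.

θ_B ≈ 63.61°

Brewster's condition: tan θ_B = n₂/n₁ = 2.015/1.000 = 2.0150. Taking the arctangent, θ_B = 63.61°.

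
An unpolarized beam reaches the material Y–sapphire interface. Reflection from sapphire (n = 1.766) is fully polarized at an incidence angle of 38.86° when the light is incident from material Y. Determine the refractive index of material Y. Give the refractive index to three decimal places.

Brewster's law: tan θ_B = n₂/n₁ (light incident in material Y, refracted into sapphire).
n₁ = n₂ / tan θ_B = 1.766 / tan 38.86° = 2.192.

n ≈ 2.192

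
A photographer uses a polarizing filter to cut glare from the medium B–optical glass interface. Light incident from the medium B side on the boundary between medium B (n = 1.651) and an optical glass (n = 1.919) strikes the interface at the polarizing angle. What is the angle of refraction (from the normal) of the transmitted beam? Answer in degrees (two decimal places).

tan θ_B = n₂/n₁ = 1.919/1.651 = 1.1623, so θ_B = 49.29°.
The refracted ray is perpendicular to the reflected ray, so θ_t = 90° − θ_B = 40.71°.

θ_t ≈ 40.71°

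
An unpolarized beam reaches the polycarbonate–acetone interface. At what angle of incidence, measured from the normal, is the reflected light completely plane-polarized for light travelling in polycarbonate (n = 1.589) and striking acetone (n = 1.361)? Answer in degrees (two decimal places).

Here n₂/n₁ = 1.361/1.589 = 0.8565, and Brewster's law gives tan θ_B = n₂/n₁.
So θ_B = arctan 0.8565 = 40.58°.

θ_B ≈ 40.58°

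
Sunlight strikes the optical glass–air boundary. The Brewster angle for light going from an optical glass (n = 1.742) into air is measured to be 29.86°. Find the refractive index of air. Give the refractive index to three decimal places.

Full polarization of the reflected beam means tan θ_B = n₂/n₁, where n₁ is the incident medium (an optical glass).
n₂ = n₁ tan θ_B = 1.742 × tan 29.86° = 1.000.

n ≈ 1.000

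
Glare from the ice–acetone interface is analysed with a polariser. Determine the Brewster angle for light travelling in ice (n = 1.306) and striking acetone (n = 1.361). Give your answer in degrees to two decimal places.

tan θ_B = n₂/n₁ = 1.361/1.306 = 1.0421.
θ_B = arctan(1.0421) = 46.18°.

θ_B ≈ 46.18°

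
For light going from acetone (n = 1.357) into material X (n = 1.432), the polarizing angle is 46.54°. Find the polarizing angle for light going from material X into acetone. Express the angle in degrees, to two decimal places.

θ_B' ≈ 43.46°

Reversing the direction swaps n₁ and n₂, so tan θ_B' = 1/tan θ_B and θ_B' = 90° − θ_B.
Hence θ_B' = 90° − 46.54° = 43.46°.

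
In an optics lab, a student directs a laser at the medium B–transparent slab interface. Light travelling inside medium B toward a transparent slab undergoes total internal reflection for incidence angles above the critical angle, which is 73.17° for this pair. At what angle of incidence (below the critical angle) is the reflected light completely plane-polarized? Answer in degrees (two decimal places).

θ_B ≈ 43.75°

sin θ_c = n₂/n₁, so n₂/n₁ = sin 73.17° = 0.9572.
Brewster: tan θ_B = n₂/n₁ = 0.9572.
θ_B = arctan(0.9572) = 43.75°.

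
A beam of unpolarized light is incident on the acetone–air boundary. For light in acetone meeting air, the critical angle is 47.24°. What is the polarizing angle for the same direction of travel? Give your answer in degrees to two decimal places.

θ_B ≈ 36.29°

At the critical angle sin θ_c = n₂/n₁, giving n₂/n₁ = sin 47.24° = 0.7342.
Then tan θ_B = n₂/n₁ = 0.7342, so θ_B = arctan 0.7342 = 36.29°.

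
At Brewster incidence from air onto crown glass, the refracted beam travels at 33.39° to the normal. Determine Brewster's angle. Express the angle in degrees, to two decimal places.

At Brewster's angle the reflected and refracted rays are perpendicular, so θ_B + θ_t = 90°.
So θ_B = 90° − θ_t = 90° − 33.39° = 56.61°.

θ_B ≈ 56.61°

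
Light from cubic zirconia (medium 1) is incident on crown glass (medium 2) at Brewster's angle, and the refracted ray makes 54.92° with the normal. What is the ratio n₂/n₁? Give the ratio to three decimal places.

n₂/n₁ ≈ 0.702

At Brewster incidence θ_B = 90° − θ_t = 90° − 54.92° = 35.08°.
Then n₂/n₁ = tan θ_B = tan 35.08° = 0.702.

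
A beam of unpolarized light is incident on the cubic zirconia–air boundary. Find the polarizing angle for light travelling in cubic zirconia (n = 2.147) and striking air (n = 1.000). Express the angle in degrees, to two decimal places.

θ_B ≈ 24.97°

Brewster's condition: tan θ_B = n₂/n₁ = 1.000/2.147 = 0.4658.
So θ_B = arctan 0.4658 = 24.97°.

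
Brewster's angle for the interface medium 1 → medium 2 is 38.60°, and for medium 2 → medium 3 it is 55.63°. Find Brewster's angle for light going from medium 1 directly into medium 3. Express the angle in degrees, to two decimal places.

θ_B ≈ 49.41°

tan θ_B(1→2) = n₂/n₁ = tan 38.60° = 0.7983.
tan θ_B(2→3) = n₃/n₂ = tan 55.63° = 1.4621.
Multiplying, n₃/n₁ = 0.7983 × 1.4621 = 1.1672, and θ_B(1→3) = arctan 1.1672 = 49.41°.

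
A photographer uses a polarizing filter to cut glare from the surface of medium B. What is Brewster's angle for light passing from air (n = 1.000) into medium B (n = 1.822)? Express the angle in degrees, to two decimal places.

θ_B ≈ 61.24°

Brewster's condition: tan θ_B = n₂/n₁ = 1.822/1.000 = 1.8220.
θ_B = arctan(1.8220) = 61.24°.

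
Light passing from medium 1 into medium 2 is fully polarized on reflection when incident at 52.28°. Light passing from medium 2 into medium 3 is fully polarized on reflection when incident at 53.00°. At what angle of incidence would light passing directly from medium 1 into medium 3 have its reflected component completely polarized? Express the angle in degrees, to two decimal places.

tan θ_B(1→2) = n₂/n₁ = tan 52.28° = 1.2929.
tan θ_B(2→3) = n₃/n₂ = tan 53.00° = 1.3270.
Multiplying, n₃/n₁ = 1.2929 × 1.3270 = 1.7158, and θ_B(1→3) = arctan 1.7158 = 59.76°.

θ_B ≈ 59.76°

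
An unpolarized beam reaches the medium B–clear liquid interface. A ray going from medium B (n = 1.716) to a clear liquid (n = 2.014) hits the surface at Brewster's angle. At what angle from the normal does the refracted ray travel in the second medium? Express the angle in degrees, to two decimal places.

θ_B = arctan(n₂/n₁) = arctan(2.014/1.716) = 49.57°.
The refracted ray is perpendicular to the reflected ray, so θ_t = 90° − θ_B = 40.43°.

θ_t ≈ 40.43°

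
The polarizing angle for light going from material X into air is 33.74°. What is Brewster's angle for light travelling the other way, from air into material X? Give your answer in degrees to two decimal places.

θ_B' ≈ 56.26°

The two Brewster angles are complementary: θ_B' = 90° − θ_B = 90° − 33.74° = 56.26°.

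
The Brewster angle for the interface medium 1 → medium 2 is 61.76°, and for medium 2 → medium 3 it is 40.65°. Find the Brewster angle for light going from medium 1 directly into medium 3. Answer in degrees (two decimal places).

θ_B ≈ 57.97°

tan θ_B(1→2) = n₂/n₁ = tan 61.76° = 1.8619.
tan θ_B(2→3) = n₃/n₂ = tan 40.65° = 0.8586.
Multiplying, n₃/n₁ = 1.8619 × 0.8586 = 1.5986, and θ_B(1→3) = arctan 1.5986 = 57.97°.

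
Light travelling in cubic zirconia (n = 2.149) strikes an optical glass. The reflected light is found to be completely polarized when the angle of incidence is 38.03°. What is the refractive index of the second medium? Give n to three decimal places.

n ≈ 1.681

Full polarization of the reflected beam means tan θ_B = n₂/n₁, where n₁ is the incident medium (cubic zirconia).
n₂ = n₁ tan θ_B = 2.149 × tan 38.03° = 1.681.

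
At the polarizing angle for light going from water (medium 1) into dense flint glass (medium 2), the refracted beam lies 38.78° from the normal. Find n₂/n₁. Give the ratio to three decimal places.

n₂/n₁ ≈ 1.245

θ_B + θ_t = 90°, so θ_B = 90° − 38.78° = 51.22°.
Then n₂/n₁ = tan θ_B = tan 51.22° = 1.245.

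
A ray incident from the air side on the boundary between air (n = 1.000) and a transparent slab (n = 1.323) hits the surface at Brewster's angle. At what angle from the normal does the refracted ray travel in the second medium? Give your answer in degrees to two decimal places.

First find Brewster's angle: tan θ_B = 1.323/1.000 = 1.3230, giving θ_B = 52.92°.
Since θ_B + θ_t = 90° at Brewster incidence, θ_t = 90° − 52.92° = 37.08°.

θ_t ≈ 37.08°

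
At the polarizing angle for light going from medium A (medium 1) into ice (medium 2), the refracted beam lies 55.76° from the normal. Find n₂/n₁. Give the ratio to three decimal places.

n₂/n₁ ≈ 0.681

θ_B + θ_t = 90°, so θ_B = 90° − 55.76° = 34.24°.
Then n₂/n₁ = tan θ_B = tan 34.24° = 0.681.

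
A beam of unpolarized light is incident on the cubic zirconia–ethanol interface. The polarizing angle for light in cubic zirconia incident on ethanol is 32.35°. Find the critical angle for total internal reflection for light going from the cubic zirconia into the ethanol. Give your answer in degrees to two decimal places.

θ_c ≈ 39.30°

n₂/n₁ = tan 32.35° = 0.6334; the critical angle satisfies sin θ_c = n₂/n₁.
θ_c = arcsin(0.6334) = 39.30°.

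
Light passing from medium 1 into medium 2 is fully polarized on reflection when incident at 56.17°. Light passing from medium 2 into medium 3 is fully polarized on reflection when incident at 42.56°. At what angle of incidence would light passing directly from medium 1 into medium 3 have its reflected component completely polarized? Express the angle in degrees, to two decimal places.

θ_B ≈ 53.88°

tan θ_B(1→2) = n₂/n₁ = tan 56.17° = 1.4921.
tan θ_B(2→3) = n₃/n₂ = tan 42.56° = 0.9183.
So n₃/n₁ = (n₂/n₁)(n₃/n₂) = 1.4921 × 0.9183 = 1.3701.
θ_B(1→3) = arctan(1.3701) = 53.88°.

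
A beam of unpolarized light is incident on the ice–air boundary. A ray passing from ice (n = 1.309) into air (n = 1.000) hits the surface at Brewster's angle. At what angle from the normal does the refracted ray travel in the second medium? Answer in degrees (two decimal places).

θ_t ≈ 52.62°

tan θ_B = n₂/n₁ = 1.000/1.309 = 0.7639, so θ_B = 37.38°.
At Brewster's angle the reflected and refracted rays are perpendicular, so θ_t = 90° − θ_B = 90° − 37.38° = 52.62°.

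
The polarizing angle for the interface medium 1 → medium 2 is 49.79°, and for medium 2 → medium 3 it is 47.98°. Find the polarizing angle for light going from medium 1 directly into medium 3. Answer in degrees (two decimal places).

θ_B ≈ 52.70°

tan θ_B(1→2) = n₂/n₁ = tan 49.79° = 1.1829.
tan θ_B(2→3) = n₃/n₂ = tan 47.98° = 1.1098.
So n₃/n₁ = (n₂/n₁)(n₃/n₂) = 1.1829 × 1.1098 = 1.3128.
θ_B(1→3) = arctan(1.3128) = 52.70°.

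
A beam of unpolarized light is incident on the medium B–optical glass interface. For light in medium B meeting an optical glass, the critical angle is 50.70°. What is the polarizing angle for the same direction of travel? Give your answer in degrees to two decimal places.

At the critical angle sin θ_c = n₂/n₁, giving n₂/n₁ = sin 50.70° = 0.7738.
Then tan θ_B = n₂/n₁ = 0.7738, so θ_B = arctan 0.7738 = 37.73°.

θ_B ≈ 37.73°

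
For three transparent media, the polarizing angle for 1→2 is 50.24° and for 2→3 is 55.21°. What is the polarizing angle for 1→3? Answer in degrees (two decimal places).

Each Brewster angle gives a ratio: n₂/n₁ = tan 50.24° = 1.2019, n₃/n₂ = tan 55.21° = 1.4393.
So n₃/n₁ = (n₂/n₁)(n₃/n₂) = 1.2019 × 1.4393 = 1.7300.
θ_B(1→3) = arctan(1.7300) = 59.97°.

θ_B ≈ 59.97°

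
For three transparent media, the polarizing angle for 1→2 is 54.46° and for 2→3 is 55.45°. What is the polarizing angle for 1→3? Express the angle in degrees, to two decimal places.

θ_B ≈ 63.81°

Each Brewster angle gives a ratio: n₂/n₁ = tan 54.46° = 1.3999, n₃/n₂ = tan 55.45° = 1.4523.
n₃/n₁ = 2.0330. Then tan θ_B(1→3) = n₃/n₁, so θ_B(1→3) = arctan(2.0330) = 63.81°.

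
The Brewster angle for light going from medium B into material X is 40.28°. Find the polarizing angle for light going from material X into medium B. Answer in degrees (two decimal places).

The two Brewster angles are complementary: θ_B' = 90° − θ_B = 90° − 40.28° = 49.72°.

θ_B' ≈ 49.72°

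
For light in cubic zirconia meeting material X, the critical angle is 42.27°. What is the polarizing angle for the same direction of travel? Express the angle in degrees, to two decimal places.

n₂/n₁ = sin θ_c = sin 42.27° = 0.6726.
tan θ_B equals the same ratio, so θ_B = arctan(0.6726) = 33.93°.

θ_B ≈ 33.93°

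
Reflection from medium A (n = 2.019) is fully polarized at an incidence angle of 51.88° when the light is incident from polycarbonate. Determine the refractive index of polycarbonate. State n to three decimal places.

n ≈ 1.584

At the Brewster angle, tan θ_B = n₂/n₁ with n₁ on the incident side (polycarbonate) and n₂ on the transmitted side (medium A).
n₁ = n₂ / tan θ_B = 2.019 / tan 51.88° = 1.584.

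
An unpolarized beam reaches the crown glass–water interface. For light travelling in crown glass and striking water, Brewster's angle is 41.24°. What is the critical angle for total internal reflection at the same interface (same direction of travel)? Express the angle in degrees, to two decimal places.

tan θ_B = n₂/n₁ = tan 41.24° = 0.8767.
Total internal reflection: sin θ_c = n₂/n₁ = 0.8767.
θ_c = arcsin(0.8767) = 61.24°.

θ_c ≈ 61.24°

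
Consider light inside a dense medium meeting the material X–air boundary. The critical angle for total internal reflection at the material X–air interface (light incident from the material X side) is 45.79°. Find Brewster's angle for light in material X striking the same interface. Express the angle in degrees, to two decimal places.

θ_B ≈ 35.63°

n₂/n₁ = sin θ_c = sin 45.79° = 0.7168.
tan θ_B equals the same ratio, so θ_B = arctan(0.7168) = 35.63°.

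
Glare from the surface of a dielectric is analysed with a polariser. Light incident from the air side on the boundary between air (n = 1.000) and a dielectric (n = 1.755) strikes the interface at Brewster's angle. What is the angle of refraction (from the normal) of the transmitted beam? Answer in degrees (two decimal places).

θ_B = arctan(n₂/n₁) = arctan(1.755/1.000) = 60.33°.
At Brewster's angle the reflected and refracted rays are perpendicular, so θ_t = 90° − θ_B = 90° − 60.33° = 29.67°.

θ_t ≈ 29.67°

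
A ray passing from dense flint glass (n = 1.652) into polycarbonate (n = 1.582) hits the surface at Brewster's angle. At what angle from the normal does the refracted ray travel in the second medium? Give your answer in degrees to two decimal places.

tan θ_B = n₂/n₁ = 1.582/1.652 = 0.9576, so θ_B = 43.76°.
Since θ_B + θ_t = 90° at Brewster incidence, θ_t = 90° − 43.76° = 46.24°.

θ_t ≈ 46.24°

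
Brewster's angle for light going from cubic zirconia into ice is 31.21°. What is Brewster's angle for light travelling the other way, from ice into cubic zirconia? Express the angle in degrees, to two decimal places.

The two Brewster angles are complementary: θ_B' = 90° − θ_B = 90° − 31.21° = 58.79°.

θ_B' ≈ 58.79°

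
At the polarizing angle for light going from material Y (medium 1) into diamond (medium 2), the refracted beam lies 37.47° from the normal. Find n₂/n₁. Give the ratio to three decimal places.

θ_B + θ_t = 90°, so θ_B = 90° − 37.47° = 52.53°.
tan θ_B = n₂/n₁, so n₂/n₁ = tan 52.53° = 1.305.

n₂/n₁ ≈ 1.305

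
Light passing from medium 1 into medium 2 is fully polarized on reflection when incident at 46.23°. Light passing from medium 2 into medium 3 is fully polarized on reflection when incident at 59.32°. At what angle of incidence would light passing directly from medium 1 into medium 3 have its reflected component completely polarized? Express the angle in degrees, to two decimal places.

Each Brewster angle gives a ratio: n₂/n₁ = tan 46.23° = 1.0439, n₃/n₂ = tan 59.32° = 1.6855.
So n₃/n₁ = (n₂/n₁)(n₃/n₂) = 1.0439 × 1.6855 = 1.7595.
θ_B(1→3) = arctan(1.7595) = 60.39°.

θ_B ≈ 60.39°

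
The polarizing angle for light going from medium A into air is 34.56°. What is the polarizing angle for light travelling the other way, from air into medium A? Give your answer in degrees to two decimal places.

Reversing the direction swaps n₁ and n₂, so tan θ_B' = 1/tan θ_B and θ_B' = 90° − θ_B.
Hence θ_B' = 90° − 34.56° = 55.44°.

θ_B' ≈ 55.44°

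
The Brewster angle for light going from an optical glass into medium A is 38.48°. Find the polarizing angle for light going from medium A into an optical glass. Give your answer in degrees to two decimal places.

θ_B' ≈ 51.52°

The two Brewster angles are complementary: θ_B' = 90° − θ_B = 90° − 38.48° = 51.52°.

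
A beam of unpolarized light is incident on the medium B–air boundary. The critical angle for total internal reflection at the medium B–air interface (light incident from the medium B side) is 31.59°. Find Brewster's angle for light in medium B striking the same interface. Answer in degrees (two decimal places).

sin θ_c = n₂/n₁, so n₂/n₁ = sin 31.59° = 0.5238.
Brewster: tan θ_B = n₂/n₁ = 0.5238.
θ_B = arctan(0.5238) = 27.65°.

θ_B ≈ 27.65°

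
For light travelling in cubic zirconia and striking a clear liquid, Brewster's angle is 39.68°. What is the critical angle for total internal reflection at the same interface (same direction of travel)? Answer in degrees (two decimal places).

tan θ_B = n₂/n₁ = tan 39.68° = 0.8296.
Total internal reflection: sin θ_c = n₂/n₁ = 0.8296.
θ_c = arcsin(0.8296) = 56.06°.

θ_c ≈ 56.06°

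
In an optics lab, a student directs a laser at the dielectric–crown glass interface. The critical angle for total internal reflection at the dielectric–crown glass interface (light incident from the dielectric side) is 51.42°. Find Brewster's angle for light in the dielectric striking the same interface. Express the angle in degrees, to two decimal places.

θ_B ≈ 38.02°

sin θ_c = n₂/n₁, so n₂/n₁ = sin 51.42° = 0.7817.
Brewster: tan θ_B = n₂/n₁ = 0.7817.
θ_B = arctan(0.7817) = 38.02°.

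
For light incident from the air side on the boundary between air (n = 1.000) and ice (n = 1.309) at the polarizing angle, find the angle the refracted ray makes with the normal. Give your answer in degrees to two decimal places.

tan θ_B = n₂/n₁ = 1.309/1.000 = 1.3090, so θ_B = 52.62°.
The refracted ray is perpendicular to the reflected ray, so θ_t = 90° − θ_B = 37.38°.

θ_t ≈ 37.38°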